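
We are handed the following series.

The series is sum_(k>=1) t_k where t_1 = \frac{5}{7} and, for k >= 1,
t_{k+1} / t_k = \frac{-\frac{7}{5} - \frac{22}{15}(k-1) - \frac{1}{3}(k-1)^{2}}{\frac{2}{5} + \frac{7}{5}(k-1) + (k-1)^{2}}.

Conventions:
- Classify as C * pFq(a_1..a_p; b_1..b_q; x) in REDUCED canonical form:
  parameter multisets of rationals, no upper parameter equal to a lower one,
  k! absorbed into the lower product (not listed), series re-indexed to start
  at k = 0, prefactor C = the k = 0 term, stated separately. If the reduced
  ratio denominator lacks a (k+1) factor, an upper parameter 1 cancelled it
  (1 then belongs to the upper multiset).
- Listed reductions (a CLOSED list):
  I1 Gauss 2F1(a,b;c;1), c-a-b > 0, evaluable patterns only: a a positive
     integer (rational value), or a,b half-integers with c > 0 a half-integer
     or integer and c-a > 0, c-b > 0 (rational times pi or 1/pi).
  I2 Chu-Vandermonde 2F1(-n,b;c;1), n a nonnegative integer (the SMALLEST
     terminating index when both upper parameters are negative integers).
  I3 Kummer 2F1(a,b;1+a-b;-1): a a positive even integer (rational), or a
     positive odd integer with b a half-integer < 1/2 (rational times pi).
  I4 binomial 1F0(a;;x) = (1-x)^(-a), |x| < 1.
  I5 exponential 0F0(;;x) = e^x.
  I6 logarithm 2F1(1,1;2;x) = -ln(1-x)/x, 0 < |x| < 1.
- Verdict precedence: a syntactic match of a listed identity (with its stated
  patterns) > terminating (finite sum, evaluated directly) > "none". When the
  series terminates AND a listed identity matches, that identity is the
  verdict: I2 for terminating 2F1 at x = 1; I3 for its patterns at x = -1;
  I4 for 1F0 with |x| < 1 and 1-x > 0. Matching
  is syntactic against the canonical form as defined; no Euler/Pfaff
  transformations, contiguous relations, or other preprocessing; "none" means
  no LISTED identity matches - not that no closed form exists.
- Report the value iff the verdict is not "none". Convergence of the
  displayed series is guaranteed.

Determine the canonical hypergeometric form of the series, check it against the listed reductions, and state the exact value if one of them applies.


At argument -\frac{1}{3}: a 2F1 with upper {\frac{7}{5}, 3}, lower {\frac{2}{5}}, scaled by C = \frac{5}{7}. Verdict: none (x = -\frac{1}{3}): each listed identity misses the multisets {\frac{7}{5}, 3} ; {\frac{2}{5}}.

Key observation: x = -\frac{1}{3} and the expanded ratio factors over Q; C = 5/7, x = -1/3, roots give parameters.
Ratio: r(k) = -\frac{1}{3} * (k+\frac{7}{5}) (k+3) / [(k+\frac{2}{5}) (k+1)] - rational; roots negated = parameters, x = -\frac{1}{3}, C = \frac{5}{7}.


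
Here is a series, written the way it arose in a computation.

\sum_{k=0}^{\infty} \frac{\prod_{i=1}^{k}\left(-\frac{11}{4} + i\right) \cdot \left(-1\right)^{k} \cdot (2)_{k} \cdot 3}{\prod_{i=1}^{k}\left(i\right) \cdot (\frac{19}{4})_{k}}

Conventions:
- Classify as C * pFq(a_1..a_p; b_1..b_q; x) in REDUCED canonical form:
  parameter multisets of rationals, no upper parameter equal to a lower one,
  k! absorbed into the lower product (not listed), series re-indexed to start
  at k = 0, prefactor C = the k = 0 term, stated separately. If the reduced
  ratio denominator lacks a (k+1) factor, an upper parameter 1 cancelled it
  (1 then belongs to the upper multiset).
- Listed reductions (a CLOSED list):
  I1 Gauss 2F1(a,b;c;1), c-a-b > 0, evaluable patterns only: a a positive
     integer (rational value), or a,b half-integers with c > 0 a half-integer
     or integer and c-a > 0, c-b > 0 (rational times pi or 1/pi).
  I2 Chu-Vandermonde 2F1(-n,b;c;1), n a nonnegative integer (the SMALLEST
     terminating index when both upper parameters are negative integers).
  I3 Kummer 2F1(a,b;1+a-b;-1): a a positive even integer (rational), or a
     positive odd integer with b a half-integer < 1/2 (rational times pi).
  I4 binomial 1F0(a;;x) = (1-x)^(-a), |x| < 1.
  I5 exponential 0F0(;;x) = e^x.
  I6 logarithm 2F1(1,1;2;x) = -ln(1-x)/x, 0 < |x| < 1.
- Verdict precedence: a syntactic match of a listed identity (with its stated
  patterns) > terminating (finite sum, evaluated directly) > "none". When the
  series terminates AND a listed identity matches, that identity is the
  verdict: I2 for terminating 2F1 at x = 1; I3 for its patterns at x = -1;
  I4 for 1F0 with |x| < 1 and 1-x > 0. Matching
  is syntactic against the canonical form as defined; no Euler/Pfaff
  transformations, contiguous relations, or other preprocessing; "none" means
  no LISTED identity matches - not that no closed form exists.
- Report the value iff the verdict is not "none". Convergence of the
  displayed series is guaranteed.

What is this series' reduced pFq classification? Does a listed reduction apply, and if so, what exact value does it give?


The series (x = -1) is 2F1: upper {-\frac{7}{4}, 2}, lower {\frac{19}{4}}, prefactor 3. Verdict: this is Kummer (I3) (x = -1; c = \frac{19}{4} equals 1+a-b for upper {-\frac{7}{4}, 2}: listed pattern). Its exact value is \frac{45}{8}.

First insight: t_0 being 3, the running product (C = 3, x = -1) telescopes to a rising factorial.
Consecutive-term ratio: r(k) = -1 * (k-\frac{7}{4}) (k+2) / [(k+\frac{19}{4}) (k+1)] ; factor over Q: parameters, x = -1, and C = 3.


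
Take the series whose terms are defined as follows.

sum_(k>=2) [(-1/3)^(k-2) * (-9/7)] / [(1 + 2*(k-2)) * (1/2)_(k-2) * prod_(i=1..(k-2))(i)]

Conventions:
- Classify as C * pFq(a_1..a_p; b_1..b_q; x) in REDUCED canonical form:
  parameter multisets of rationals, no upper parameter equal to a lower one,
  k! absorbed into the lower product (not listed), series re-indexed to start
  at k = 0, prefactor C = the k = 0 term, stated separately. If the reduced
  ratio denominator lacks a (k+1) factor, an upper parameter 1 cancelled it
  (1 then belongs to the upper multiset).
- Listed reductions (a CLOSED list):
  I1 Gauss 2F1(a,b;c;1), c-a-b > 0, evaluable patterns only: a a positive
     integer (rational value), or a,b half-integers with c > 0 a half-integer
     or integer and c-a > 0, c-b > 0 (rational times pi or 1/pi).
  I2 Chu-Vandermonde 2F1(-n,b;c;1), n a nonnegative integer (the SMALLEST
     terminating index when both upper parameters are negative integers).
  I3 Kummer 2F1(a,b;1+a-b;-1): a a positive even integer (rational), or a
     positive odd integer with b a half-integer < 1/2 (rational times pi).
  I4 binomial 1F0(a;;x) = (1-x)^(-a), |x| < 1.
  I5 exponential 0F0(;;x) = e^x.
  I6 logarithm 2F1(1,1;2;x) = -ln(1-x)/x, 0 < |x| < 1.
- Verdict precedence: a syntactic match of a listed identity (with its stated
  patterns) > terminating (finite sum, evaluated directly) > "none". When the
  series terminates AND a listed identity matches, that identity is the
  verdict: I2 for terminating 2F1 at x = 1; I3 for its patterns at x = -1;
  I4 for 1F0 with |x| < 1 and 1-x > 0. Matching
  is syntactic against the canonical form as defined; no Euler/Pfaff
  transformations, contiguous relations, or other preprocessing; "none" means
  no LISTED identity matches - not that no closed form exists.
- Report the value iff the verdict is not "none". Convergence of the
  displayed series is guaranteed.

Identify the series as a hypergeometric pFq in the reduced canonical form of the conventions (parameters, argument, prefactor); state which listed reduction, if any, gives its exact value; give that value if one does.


Reduced: x = -1/3, 0F1, upper = {-}, lower = {3/2}, C = -9/7. Verdict: none. Every listed pattern misses the 0F1 form at -1/3, upper {-}.

Structural cue: from the first term -9/7: the product of the first k integers (C = -9/7, x = -1/3) is k!.
Consecutive-term ratio: r(k) = (-1/3) * 1 / [(k+3/2) (k+1)] - rational; roots negated = parameters, x = (-1/3), C = -9/7.


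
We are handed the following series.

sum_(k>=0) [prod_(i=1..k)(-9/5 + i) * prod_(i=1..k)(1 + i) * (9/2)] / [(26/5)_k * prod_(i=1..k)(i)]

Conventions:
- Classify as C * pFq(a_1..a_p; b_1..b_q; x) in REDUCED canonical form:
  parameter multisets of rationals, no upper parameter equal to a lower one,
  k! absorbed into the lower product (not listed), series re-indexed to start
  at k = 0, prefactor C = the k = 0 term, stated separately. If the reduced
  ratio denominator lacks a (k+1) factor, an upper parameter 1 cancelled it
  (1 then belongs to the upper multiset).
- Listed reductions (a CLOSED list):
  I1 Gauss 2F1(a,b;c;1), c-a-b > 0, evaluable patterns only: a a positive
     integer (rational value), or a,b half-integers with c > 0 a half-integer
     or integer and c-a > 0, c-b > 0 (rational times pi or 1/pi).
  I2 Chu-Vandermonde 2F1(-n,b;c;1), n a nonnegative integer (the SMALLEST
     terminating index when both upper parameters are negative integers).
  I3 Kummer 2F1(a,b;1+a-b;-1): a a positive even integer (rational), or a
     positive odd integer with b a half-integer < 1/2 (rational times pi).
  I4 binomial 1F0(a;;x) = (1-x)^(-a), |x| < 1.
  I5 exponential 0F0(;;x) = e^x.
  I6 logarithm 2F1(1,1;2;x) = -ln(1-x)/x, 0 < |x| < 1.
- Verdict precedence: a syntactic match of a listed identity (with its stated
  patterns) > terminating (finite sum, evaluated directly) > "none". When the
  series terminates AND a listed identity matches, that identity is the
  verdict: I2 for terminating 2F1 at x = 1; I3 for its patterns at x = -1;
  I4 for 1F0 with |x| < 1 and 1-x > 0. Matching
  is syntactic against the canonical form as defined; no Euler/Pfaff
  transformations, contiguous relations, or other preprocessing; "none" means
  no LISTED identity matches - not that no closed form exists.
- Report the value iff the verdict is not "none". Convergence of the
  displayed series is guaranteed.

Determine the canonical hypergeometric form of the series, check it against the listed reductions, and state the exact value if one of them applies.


x = 1 here; the reduced form reads 2F1, upper {-4/5, 2}, lower {26/5}, C = 9/2. Verdict: this is Gauss (I1, integer-parameter pattern) (x = 1: the Gamma ratio telescopes since c-a-b = 4 > 0 and a = 2 in Z>0). Hence: 378/125.

Key observation: t_0 being 9/2, the product of the first k integers (C = 9/2, x = 1) is k!.
Consecutive-term ratio: r(k) = 1 * (k-4/5) (k+2) / [(k+26/5) (k+1)] ; factor over Q: parameters, x = 1, and C = 9/2.


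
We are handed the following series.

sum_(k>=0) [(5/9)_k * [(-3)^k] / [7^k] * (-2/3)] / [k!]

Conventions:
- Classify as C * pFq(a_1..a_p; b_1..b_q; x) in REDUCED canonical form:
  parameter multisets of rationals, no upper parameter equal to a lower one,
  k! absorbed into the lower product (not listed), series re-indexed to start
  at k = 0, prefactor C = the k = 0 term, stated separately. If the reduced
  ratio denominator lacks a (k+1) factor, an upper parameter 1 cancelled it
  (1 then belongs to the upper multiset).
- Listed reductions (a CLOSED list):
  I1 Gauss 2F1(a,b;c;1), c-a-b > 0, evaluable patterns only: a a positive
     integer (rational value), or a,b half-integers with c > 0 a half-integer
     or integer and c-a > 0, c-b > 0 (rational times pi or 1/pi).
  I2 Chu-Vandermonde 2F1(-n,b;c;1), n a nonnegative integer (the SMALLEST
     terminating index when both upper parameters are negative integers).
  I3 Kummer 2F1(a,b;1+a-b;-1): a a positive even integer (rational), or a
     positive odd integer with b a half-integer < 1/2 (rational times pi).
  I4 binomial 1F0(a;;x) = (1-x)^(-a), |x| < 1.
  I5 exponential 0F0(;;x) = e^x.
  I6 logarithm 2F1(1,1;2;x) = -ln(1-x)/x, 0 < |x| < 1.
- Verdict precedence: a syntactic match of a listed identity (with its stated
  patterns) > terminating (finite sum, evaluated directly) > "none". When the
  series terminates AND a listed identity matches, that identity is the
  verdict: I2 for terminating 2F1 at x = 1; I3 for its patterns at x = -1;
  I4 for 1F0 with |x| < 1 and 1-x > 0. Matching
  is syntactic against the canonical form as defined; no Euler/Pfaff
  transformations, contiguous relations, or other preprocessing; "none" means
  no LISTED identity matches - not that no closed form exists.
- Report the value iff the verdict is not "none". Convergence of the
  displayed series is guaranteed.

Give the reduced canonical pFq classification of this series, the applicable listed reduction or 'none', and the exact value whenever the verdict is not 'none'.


Key step: with t_0 = -2/3, the two geometric factors (prefactor -2/3) combine into one argument.
Ratio: r(k) = (-3/7) * (k+5/9) / [(k+1)] ; factor over Q: parameters, x = (-3/7), and C = -2/3.

x = -3/7 here; the reduced form reads 1F0, upper {5/9}, lower {-}, C = -2/3. Verdict: binomial (I4) matches (the 1F0 binomial series: exponent -5/9, x = -3/7). Exact value: (-2/3) * (10/7)^(-5/9).


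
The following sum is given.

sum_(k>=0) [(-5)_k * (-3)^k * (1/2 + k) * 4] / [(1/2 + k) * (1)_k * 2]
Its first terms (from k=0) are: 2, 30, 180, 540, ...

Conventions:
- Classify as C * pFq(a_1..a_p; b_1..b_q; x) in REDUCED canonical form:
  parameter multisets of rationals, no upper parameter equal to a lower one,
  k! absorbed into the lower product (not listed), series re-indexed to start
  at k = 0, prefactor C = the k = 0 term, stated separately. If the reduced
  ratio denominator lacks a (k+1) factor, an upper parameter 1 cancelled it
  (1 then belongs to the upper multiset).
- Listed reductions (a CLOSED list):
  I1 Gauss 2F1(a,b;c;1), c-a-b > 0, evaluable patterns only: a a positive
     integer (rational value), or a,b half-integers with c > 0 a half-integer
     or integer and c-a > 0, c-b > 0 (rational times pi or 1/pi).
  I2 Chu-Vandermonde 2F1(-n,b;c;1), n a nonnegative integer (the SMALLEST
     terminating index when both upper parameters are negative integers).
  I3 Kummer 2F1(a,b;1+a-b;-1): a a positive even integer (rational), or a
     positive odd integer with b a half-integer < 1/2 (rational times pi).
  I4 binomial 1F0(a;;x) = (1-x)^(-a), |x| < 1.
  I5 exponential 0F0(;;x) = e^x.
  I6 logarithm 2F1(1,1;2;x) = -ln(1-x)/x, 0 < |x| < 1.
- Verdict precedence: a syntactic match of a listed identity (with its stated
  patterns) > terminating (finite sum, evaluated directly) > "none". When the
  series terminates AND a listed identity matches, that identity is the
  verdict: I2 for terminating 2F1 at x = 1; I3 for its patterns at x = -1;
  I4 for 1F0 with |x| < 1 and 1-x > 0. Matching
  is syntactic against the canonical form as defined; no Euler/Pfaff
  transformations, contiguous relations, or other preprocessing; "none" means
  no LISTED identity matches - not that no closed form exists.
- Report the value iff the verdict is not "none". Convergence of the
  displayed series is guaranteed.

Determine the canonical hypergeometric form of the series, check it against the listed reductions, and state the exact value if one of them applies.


The series (x = -3) is 1F0: upper {-5}, lower {-}, prefactor 2. Verdict: terminating at k = 5: the factor (-5)_k kills every later term; summing the 6 survivors is exact. Exact value: 2048.

First insight: t_0 being 2, the factor k + 1/2 cancels (top and bottom), leaving C = 2.
Adjacent-term ratio: r(k) = (-3) * (k-5) / [(k+1)] ; factor over Q: parameters, x = (-3), and C = 2.


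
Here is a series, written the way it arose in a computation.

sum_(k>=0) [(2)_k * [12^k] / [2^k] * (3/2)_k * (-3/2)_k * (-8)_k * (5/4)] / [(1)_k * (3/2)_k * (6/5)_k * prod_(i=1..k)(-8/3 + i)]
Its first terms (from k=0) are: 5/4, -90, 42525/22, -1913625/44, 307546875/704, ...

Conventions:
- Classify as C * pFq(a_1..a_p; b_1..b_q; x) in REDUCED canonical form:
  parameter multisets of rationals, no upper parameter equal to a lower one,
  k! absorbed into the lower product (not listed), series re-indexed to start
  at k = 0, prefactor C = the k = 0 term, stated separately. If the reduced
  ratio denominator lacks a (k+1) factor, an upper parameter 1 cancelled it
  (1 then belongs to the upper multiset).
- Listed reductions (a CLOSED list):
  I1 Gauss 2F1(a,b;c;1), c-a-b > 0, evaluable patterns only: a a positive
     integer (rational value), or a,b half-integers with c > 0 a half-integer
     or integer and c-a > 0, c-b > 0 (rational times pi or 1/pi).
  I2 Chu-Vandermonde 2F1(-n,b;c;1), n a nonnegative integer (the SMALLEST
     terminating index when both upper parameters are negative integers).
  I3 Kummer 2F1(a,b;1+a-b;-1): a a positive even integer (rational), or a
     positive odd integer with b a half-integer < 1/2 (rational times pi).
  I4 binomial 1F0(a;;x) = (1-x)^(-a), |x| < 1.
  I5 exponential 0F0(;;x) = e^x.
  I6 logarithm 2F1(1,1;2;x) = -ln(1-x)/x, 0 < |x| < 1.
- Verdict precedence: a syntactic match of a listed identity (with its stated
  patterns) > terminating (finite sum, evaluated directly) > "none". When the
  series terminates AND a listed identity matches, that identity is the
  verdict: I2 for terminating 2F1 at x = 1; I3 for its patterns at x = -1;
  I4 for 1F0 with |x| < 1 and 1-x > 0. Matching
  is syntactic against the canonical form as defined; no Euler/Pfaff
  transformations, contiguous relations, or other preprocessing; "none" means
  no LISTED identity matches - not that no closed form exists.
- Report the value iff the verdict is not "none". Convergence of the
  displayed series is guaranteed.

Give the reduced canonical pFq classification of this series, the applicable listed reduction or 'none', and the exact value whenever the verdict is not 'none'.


Prefactor 5/4, argument 6: 3F2 with upper {-8, -3/2, 2} over lower {-5/3, 6/5}. Verdict: terminating - upper parameter -8 makes this a finite sum (last index 8), evaluated exactly. Hence: 11117549289931765/2605611008.

Key observation: t_0 = 5/4 here, and the two k-th powers (C = 5/4) combine into one argument.
Term ratio: r(k) = 6 * (k-8) (k-3/2) (k+2) / [(k-5/3) (k+6/5) (k+1)] - rational; roots negated = parameters, x = 6, C = 5/4.


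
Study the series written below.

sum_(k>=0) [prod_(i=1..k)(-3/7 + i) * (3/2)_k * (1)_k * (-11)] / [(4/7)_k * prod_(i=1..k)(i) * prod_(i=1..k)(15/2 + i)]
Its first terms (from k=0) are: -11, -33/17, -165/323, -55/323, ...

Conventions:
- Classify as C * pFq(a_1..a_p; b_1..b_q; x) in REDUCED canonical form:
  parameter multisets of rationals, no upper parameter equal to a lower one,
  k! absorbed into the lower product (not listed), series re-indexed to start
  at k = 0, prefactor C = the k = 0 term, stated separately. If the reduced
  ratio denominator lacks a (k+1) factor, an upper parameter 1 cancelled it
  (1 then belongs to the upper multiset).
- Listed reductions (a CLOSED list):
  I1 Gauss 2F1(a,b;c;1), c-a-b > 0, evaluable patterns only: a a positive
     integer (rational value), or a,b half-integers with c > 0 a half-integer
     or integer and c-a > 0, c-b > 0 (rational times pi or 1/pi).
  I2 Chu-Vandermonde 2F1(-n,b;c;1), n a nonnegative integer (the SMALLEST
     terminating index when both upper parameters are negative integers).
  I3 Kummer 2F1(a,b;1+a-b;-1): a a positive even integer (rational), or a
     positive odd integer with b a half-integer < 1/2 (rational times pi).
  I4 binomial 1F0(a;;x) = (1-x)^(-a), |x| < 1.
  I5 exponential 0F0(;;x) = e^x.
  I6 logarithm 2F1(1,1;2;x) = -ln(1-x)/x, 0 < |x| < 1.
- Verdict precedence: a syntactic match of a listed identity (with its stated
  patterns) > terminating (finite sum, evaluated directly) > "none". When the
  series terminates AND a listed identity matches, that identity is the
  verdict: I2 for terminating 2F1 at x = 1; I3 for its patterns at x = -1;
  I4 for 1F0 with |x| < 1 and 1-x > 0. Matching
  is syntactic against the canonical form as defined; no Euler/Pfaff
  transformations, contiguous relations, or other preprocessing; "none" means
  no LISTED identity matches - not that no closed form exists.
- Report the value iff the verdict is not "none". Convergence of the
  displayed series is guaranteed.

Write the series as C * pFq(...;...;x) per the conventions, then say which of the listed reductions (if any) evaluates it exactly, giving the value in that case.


Classification (C = -11): 2F1 with upper {1, 3/2}, lower {17/2}, argument x = 1. Verdict at x = 1: Gauss's theorem (I1) matches (x = 1: the Gamma ratio telescopes since c-a-b = 6 > 0 and a = 1 in Z>0). Hence: -55/4.

The tell: with t_0 = -11, the parameter 4/7 appears in both the upper and lower lists and cancels.
Step ratio: r(k) = 1 * (k+1) (k+3/2) / [(k+17/2) (k+1)] ; factor over Q: parameters, x = 1, and C = -11.


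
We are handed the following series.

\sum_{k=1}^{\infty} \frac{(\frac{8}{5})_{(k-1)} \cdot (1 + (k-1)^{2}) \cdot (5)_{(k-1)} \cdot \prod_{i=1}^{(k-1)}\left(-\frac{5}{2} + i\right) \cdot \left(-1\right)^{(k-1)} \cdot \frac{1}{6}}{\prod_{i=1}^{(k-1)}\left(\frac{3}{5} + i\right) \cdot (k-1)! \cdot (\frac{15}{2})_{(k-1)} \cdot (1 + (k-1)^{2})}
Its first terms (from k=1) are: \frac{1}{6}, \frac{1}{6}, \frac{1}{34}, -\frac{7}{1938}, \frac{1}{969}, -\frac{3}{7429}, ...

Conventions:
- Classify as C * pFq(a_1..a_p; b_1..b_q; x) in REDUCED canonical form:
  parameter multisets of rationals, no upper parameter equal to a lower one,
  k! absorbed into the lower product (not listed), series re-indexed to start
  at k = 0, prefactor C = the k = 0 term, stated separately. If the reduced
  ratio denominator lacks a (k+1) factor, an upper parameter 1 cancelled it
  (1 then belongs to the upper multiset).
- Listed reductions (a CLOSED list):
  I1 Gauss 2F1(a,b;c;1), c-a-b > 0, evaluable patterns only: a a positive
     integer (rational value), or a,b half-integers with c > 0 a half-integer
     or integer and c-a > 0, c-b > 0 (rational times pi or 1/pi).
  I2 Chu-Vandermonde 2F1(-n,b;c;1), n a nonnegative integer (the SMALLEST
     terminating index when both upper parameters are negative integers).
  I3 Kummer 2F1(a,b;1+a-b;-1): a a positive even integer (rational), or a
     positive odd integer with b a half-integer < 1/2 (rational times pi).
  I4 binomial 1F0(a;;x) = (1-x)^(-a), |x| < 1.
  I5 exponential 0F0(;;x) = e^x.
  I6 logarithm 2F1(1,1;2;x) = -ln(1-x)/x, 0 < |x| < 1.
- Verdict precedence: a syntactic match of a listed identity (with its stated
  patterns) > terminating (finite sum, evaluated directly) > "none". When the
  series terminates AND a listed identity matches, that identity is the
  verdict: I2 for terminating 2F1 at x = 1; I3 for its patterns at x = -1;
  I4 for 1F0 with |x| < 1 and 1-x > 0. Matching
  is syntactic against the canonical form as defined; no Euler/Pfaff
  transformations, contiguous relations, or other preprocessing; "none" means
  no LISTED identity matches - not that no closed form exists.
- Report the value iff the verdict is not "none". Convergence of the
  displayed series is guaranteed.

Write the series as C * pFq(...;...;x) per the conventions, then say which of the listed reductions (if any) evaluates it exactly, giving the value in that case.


Classification (C = \frac{1}{6}): 2F1 with upper {-\frac{3}{2}, 5}, lower {\frac{15}{2}}, argument x = -1. Verdict (x = -1): Kummer (I3) applies (x = -1; c = \frac{15}{2} equals 1+a-b for upper {-\frac{3}{2}, 5}: listed pattern). Hence: \frac{15015}{131072} \cdot \pi.

Key step: from the first term \frac{1}{6}: the lower running product (C = 1/6, x = -1) is a rising factorial.
Step ratio: r(k) = -1 * (k-\frac{3}{2}) (k+5) / [(k+\frac{15}{2}) (k+1)] ; factor over Q: parameters, x = -1, and C = \frac{1}{6}.


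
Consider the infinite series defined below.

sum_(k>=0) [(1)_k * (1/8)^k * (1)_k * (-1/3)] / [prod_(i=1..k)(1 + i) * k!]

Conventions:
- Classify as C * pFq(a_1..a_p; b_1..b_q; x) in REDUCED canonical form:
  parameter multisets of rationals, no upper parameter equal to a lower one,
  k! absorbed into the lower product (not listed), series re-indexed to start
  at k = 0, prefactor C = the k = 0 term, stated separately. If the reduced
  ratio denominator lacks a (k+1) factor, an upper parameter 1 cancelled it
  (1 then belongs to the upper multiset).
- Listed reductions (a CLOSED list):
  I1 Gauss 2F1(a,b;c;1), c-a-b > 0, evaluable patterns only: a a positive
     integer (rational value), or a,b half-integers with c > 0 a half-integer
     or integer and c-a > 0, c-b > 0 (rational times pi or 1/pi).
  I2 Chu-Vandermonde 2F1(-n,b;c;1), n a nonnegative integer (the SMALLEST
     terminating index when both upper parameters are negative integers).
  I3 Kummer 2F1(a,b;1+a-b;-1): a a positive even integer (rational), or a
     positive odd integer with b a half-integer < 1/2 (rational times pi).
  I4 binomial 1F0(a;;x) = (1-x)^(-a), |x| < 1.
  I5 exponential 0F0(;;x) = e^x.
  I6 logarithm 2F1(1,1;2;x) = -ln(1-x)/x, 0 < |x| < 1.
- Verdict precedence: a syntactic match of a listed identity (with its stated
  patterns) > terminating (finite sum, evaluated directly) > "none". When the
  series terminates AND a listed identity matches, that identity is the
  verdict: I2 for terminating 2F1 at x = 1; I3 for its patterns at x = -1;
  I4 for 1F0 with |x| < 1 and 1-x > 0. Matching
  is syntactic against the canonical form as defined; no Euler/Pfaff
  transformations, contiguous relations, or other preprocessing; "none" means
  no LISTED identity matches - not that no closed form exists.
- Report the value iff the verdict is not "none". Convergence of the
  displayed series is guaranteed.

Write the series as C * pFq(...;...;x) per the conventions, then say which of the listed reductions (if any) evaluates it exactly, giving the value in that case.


Classification (C = -1/3): 2F1 with upper {1, 1}, lower {2}, argument x = 1/8. Verdict: logarithm (I6) applies (the logarithm: parameters (1,1;2), x = 1/8). Sum: (8/3) * ln(7/8).

First insight: t_0 = -1/3 here, and the lower running product (prefactor -1/3) is a rising factorial.
Consecutive-term ratio: r(k) = (1/8) * (k+1) (k+1) / [(k+2) (k+1)] - rational in k, leading ratio (1/8); with t_0 = -1/3, classification follows.


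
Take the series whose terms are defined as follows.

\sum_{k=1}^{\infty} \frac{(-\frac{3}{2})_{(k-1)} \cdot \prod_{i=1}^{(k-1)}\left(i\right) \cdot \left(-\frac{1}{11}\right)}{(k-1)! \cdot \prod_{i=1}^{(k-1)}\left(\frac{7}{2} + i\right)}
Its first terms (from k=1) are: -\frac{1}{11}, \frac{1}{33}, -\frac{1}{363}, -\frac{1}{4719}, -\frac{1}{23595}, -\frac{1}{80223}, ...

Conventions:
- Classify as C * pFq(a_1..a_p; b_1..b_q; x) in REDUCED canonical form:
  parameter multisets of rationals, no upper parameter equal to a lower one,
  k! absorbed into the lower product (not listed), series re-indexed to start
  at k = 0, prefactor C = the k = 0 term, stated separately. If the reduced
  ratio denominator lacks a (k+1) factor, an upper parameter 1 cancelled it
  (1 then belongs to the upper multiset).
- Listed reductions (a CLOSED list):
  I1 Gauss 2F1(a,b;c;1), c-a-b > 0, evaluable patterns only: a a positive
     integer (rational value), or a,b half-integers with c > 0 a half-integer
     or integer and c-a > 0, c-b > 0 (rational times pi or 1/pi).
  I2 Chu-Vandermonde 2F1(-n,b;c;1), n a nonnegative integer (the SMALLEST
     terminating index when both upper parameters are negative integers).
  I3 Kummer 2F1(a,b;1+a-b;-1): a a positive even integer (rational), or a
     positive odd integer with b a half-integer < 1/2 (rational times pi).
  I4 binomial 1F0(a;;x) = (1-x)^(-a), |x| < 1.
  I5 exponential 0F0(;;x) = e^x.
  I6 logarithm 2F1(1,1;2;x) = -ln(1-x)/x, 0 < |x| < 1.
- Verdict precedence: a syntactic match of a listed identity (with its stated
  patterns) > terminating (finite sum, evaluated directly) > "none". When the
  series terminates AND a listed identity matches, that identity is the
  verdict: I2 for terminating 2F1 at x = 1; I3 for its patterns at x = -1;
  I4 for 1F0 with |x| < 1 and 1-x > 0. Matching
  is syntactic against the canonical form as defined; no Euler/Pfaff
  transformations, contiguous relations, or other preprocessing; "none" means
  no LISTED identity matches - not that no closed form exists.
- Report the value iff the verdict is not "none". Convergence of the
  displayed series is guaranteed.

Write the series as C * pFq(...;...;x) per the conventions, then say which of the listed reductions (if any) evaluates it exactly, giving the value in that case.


Prefactor -\frac{1}{11}, argument 1: 2F1 with upper {-\frac{3}{2}, 1} over lower {\frac{9}{2}}. Verdict: Gauss (I1, integer-parameter pattern) matches (x = 1: the Gamma ratio telescopes since c-a-b = 5 > 0 and a = 1 in Z>0). Sum: -\frac{7}{110}.

Structural cue: t_0 being -\frac{1}{11}, the lower running product (C = -1/11) is a rising factorial.
Ratio: r(k) = 1 * (k-\frac{3}{2}) (k+1) / [(k+\frac{9}{2}) (k+1)] - poly over poly, x = 1 from leading terms; C = -\frac{1}{11} at k = 0.


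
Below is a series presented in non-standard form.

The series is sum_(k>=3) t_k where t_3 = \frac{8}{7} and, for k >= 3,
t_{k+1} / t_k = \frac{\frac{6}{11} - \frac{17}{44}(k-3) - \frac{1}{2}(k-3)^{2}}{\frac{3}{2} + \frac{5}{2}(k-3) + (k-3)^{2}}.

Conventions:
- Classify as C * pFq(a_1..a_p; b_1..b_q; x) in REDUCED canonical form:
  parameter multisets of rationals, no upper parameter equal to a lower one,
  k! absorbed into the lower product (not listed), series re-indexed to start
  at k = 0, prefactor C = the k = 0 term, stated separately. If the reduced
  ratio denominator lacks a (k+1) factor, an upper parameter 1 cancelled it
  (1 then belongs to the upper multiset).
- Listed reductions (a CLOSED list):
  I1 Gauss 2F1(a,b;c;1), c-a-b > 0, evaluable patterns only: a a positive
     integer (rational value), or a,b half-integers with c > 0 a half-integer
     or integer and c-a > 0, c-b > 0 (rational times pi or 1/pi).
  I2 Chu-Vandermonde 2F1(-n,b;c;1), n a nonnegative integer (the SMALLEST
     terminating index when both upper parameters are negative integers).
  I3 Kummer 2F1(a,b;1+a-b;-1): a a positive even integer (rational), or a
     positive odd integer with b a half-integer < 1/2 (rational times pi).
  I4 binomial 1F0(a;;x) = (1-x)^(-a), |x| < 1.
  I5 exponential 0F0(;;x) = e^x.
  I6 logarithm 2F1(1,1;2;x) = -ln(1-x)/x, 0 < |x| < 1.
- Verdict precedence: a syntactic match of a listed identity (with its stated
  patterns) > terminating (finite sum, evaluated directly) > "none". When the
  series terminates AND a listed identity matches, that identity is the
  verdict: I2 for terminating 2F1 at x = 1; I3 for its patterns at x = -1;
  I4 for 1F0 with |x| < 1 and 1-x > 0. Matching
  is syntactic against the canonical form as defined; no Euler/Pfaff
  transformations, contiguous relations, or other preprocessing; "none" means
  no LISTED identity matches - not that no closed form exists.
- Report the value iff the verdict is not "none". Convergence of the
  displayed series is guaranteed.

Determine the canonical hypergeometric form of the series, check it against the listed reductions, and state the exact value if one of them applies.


Key step: t_0 = \frac{8}{7} here, and factor the ratio over Q (C = 8/7, x = -1/2): negated roots = parameters.
Term ratio: r(k) = -\frac{1}{2} * (k-\frac{8}{11}) / [(k+1)] - rational; roots negated = parameters, x = -\frac{1}{2}, C = \frac{8}{7}.

x = -\frac{1}{2} here; the reduced form reads 1F0, upper {-\frac{8}{11}}, lower {-}, C = \frac{8}{7}. Verdict: binomial (I4) matches (the 1F0 binomial series: exponent 8/11, x = -\frac{1}{2}). Hence: \frac{8}{7} \cdot \left(\frac{3}{2}\right)^{\frac{8}{11}}.


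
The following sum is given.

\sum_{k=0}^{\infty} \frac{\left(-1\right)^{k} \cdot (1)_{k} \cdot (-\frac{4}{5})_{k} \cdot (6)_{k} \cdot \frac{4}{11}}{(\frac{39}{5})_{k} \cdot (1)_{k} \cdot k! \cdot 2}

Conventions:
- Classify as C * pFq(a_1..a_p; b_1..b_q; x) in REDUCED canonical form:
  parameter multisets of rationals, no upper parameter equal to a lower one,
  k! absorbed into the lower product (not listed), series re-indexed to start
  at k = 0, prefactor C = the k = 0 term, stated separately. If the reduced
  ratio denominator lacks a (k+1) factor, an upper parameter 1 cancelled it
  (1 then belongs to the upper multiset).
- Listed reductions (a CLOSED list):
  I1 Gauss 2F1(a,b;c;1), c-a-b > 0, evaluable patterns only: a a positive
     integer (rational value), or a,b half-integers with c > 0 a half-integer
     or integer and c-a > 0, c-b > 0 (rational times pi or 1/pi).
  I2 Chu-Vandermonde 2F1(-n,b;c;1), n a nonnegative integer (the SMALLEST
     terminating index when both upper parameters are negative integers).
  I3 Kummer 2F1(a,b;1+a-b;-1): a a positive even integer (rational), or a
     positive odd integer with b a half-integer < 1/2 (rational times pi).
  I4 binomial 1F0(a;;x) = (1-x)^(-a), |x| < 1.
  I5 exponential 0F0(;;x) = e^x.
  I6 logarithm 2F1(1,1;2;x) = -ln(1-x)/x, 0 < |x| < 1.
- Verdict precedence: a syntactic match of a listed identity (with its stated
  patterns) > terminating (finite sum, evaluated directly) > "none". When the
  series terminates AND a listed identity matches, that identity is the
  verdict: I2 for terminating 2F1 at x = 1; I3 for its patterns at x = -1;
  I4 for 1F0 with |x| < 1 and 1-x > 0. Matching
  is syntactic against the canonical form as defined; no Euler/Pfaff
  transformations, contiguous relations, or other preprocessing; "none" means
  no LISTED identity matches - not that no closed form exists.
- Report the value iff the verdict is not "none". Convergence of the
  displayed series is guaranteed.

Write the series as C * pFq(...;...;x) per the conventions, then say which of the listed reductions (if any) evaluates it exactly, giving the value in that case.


With C = \frac{2}{11}: the canonical form is 2F1(-\frac{4}{5}, 6; \frac{39}{5}; -1). Verdict: this is the Kummer evaluation I3 (x = -1; c = \frac{39}{5} equals 1+a-b for upper {-\frac{4}{5}, 6}: listed pattern). Its exact value is \frac{1972}{6875}.

The tell: t_0 = \frac{2}{11} here, and the constant factors (C = 2/11) combine into one prefactor.
Term ratio: r(k) = -1 * (k-\frac{4}{5}) (k+6) / [(k+\frac{39}{5}) (k+1)] - rational in k, leading ratio -1; with t_0 = \frac{2}{11}, classification follows.


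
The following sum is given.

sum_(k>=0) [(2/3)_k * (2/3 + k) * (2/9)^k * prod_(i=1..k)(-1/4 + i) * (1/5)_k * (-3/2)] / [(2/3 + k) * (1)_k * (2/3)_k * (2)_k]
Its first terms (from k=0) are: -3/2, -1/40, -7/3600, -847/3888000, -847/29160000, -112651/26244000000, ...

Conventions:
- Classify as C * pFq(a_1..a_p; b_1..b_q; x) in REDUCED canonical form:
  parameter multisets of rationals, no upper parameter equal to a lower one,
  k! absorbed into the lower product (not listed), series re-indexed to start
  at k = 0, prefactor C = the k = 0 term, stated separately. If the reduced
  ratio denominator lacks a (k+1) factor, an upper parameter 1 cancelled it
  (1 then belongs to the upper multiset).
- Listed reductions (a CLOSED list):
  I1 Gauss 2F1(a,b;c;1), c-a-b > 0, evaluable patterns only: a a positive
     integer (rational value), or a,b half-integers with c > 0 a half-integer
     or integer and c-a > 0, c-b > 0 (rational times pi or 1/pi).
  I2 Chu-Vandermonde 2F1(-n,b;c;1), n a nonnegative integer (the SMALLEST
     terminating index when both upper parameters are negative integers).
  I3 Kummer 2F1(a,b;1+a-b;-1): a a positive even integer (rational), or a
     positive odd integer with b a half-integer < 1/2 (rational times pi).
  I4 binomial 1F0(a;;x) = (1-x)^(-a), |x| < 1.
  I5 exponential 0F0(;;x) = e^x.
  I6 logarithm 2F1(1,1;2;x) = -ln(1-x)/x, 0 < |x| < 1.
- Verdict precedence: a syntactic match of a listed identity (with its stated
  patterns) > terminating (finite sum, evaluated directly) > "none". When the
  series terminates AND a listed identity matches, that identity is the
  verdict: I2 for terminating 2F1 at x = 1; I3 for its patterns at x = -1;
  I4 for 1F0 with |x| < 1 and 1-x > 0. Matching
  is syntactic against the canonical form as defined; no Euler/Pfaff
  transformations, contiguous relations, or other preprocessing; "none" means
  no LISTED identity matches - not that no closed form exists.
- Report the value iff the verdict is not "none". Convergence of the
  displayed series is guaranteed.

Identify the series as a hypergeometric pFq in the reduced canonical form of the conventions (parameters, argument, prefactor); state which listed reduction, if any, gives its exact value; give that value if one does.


Classification (C = -3/2): 2F1 with upper {1/5, 3/4}, lower {2}, argument x = 2/9. Verdict: none. No listed pattern accepts 2F1(1/5, 3/4; 2; 2/9).

Key step: with t_0 = -3/2, k + 2/3 divides numerator and denominator alike; C = -3/2, x = 2/9 after cancelling.
Term ratio: r(k) = (2/9) * (k+1/5) (k+3/4) / [(k+2) (k+1)] ; factor over Q: parameters, x = (2/9), and C = -3/2.


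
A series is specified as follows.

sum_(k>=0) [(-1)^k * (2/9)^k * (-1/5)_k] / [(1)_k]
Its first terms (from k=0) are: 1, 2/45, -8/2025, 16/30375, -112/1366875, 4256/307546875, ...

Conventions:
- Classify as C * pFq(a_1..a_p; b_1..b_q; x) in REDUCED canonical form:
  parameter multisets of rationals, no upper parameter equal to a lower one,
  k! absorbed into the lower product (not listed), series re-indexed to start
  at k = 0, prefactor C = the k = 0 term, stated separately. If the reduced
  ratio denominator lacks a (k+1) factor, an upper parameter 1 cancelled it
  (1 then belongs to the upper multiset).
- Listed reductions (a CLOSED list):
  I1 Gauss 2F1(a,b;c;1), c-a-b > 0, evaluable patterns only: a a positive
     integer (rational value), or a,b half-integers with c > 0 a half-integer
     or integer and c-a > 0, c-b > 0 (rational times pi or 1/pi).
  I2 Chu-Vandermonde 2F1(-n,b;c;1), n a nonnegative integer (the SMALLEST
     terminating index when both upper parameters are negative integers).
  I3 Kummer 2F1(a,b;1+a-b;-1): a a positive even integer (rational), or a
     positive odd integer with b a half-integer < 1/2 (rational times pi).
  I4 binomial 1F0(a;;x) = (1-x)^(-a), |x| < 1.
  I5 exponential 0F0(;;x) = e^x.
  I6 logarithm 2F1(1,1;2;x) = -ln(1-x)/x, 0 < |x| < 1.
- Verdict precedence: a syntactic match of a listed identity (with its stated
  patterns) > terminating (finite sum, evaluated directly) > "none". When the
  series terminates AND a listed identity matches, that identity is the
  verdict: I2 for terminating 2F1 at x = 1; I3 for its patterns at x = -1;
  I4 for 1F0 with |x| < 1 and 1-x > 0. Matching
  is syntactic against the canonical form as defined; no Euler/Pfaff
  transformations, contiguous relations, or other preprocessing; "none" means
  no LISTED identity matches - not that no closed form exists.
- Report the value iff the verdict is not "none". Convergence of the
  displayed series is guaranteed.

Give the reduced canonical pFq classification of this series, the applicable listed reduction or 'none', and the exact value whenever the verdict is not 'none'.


This is 1 * 1F0(-1/5; -; -2/9) in reduced canonical form. Verdict: the I4 binomial reduction fires (the 1F0 binomial series: exponent 1/5, x = -2/9). Hence: (11/9)^(1/5).

The tell: with t_0 = 1, (1)_k (C = 1, x = -2/9) is k! itself.
Adjacent-term ratio: r(k) = (-2/9) * (k-1/5) / [(k+1)] - rational in k. x = (-2/9); t_0 = 1; negate the roots.


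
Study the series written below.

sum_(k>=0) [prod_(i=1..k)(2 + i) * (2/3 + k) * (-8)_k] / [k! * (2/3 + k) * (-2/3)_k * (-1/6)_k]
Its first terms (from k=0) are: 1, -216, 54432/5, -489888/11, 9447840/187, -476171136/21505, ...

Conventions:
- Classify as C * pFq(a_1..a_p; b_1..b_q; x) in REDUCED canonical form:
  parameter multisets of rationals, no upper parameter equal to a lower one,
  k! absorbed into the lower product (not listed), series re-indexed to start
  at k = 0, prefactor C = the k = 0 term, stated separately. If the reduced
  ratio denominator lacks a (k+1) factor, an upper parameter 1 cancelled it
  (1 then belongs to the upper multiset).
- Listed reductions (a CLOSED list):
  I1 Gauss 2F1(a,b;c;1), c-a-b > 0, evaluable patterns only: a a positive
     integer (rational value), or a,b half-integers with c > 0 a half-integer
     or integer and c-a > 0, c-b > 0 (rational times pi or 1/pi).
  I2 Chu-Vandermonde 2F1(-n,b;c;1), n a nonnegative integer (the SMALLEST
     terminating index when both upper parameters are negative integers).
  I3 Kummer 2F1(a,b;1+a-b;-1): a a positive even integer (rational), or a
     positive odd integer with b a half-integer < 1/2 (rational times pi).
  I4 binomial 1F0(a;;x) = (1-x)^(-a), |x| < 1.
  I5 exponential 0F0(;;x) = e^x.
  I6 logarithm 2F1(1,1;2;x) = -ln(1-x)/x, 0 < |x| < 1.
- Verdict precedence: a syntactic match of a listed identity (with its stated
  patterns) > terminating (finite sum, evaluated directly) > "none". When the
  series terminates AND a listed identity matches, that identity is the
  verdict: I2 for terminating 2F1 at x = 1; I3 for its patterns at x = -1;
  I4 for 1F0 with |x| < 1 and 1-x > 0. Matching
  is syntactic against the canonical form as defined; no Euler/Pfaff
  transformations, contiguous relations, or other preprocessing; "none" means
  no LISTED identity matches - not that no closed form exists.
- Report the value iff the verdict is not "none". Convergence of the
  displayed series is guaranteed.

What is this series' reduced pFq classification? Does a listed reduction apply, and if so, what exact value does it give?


Structural cue: t_0 = 1 here, and striking the common factor k + 2/3 reduces the term (prefactor 1).
Ratio: r(k) = 1 * (k-8) (k+3) / [(k-2/3) (k-1/6) (k+1)] - rational in k. x = 1; t_0 = 1; negate the roots.

The series (x = 1) is 2F2: upper {-8, 3}, lower {-2/3, -1/6}, prefactor 1. Verdict: terminating at k = 8: the factor (-8)_k kills every later term; summing the 9 survivors is exact. Value: -352274837472511/221047852025.
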